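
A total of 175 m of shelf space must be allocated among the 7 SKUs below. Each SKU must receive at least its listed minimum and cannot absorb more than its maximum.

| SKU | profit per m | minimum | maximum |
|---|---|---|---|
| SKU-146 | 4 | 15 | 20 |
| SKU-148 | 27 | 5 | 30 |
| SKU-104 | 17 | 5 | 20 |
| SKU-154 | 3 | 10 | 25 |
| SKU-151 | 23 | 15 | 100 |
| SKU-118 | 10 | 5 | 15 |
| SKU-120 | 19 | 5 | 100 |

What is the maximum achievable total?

3525

Meeting every minimum uses 15+5+5+10+15+5+5 = 60 m, leaving 115.
Rank by profit per m: SKU-148 27 > SKU-151 23 > SKU-120 19 > SKU-104 17 > SKU-118 10 > SKU-146 4 > SKU-154 3.
Give SKU-148 25 more to hit its cap of 30 ; 90 left.
SKU-151 takes 85 more to reach its cap of 100 ; 5 left.
Only 5 left; SKU-120 takes them to reach 10.
Total = 4×15 + 27×30 + 17×5 + 3×10 + 23×100 + 10×5 + 19×10 = 3525.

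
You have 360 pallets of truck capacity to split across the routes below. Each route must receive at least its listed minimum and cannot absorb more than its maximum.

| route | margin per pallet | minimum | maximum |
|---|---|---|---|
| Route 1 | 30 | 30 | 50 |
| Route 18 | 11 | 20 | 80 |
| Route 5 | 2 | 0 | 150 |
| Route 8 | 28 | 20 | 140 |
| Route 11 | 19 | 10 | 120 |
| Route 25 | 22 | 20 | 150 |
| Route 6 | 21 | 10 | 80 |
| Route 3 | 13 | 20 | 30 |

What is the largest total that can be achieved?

8720

Meeting every minimum uses 30+20+0+20+10+20+10+20 = 130 pallets, leaving 230.
Rank by margin per pallet: Route 1 30 > Route 8 28 > Route 25 22 > Route 6 21 > Route 11 19 > Route 3 13 > Route 18 11 > Route 5 2.
Route 1 takes 20 more to reach its cap of 50 — 210 left.
Route 8 takes 120 more to reach its cap of 140 — 90 left.
Route 25 has room for 130 more but only 90 remain, so it gets 110.
Total = 30×50 + 11×20 + 28×140 + 19×10 + 22×110 + 21×10 + 13×20 = 8720.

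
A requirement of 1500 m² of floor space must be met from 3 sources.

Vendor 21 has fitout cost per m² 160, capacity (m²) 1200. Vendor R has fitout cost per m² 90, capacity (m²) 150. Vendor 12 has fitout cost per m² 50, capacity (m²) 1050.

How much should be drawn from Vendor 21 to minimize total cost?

Fill from the cheapest source first.
Take 1050 from Vendor 12 at 50 → need 450 more.
Vendor R at 90: take all 150 m² → 300 still needed.
Take 300 from Vendor 21 at 160 to finish.

300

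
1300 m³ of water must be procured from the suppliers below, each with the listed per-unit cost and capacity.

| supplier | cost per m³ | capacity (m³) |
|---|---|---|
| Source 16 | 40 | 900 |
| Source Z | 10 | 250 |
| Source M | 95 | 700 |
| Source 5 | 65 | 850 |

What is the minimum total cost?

Use suppliers in increasing cost order.
Source Z at 10: take all 250 m³ → 1050 still needed.
Take 900 from Source 16 at 40 → need 150 more.
Take 150 from Source 5 at 65 to finish.
Source M: unused.
Cost = 250×10 + 900×40 + 150×65 = 48250.

48250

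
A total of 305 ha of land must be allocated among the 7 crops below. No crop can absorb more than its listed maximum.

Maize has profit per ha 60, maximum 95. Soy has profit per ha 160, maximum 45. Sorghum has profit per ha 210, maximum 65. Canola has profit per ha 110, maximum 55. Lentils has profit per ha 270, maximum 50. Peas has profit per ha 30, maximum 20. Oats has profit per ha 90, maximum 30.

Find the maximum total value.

46700

Highest profit per ha first: Lentils 270 > Sorghum 210 > Soy 160 > Canola 110 > Oats 90 > Maize 60 > Peas 30.
Lentils: +50 to 50 (cap) — 255 left.
Sorghum: +65 to 65 (cap) — 190 left.
Soy: +45 to 45 (cap) — 145 left.
Canola: +55 to 55 (cap) — 90 left.
Oats: +30 to 30 (cap) — 60 left.
Only 60 left; Maize takes them to reach 60.
Total = 60×60 + 160×45 + 210×65 + 110×55 + 270×50 + 90×30 = 46700.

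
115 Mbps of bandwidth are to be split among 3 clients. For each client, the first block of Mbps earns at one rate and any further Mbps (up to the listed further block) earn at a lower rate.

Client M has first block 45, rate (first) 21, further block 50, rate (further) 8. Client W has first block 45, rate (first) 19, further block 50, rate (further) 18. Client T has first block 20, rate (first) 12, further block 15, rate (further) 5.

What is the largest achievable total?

Treat each block as its own option and order by rate: Client M/first 21 > Client W/first 19 > Client W/second 18 > Client T/first 12 > Client M/second 8 > Client T/second 5.
Fill Client M first block (45 at 21) ; 70 left.
Fill Client W first block (45 at 19) ; 25 left.
Client W second at 18: only 25 left, fill 25.
Total = 21×45 + 19×45 + 18×25 = 2250.

2250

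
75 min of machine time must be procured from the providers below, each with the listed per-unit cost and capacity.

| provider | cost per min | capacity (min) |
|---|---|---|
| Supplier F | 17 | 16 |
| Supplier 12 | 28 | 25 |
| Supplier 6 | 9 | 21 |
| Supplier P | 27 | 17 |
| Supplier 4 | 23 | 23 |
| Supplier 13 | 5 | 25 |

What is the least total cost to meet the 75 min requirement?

Cheapest first:
Take 25 from Supplier 13 at 5 — need 50 more.
Supplier 6 at 9: take all 21 min — 29 still needed.
Supplier F (17): use full 16 — 13 min to go.
Supplier 4 (23): take the remaining 13 — done.
Supplier P, Supplier 12: unused.
Cost = 25×5 + 21×9 + 16×17 + 13×23 = 885.

885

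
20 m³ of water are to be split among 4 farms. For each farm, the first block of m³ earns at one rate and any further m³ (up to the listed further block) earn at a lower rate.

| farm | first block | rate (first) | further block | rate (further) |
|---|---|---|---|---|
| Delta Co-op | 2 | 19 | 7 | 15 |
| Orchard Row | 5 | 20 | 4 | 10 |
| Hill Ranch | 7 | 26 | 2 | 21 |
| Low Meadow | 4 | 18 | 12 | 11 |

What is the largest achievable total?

434

Rank every tier by rate: Hill Ranch/tier1 26 > Hill Ranch/tier2 21 > Orchard Row/tier1 20 > Delta Co-op/tier1 19 > Low Meadow/tier1 18 > Delta Co-op/tier2 15 > Low Meadow/tier2 11 > Orchard Row/tier2 10.
Fill Hill Ranch tier1 block (7 at 26) ; 13 left.
Fill Hill Ranch tier2 block (2 at 21) ; 11 left.
Orchard Row tier1 at 20: fill all 5 ; 6 left.
Delta Co-op/tier1 (19): +2 ; 4 left.
Low Meadow tier1 at 18: fill all 4 ; 0 left.
Total = 26×7 + 21×2 + 20×5 + 19×2 + 18×4 = 434.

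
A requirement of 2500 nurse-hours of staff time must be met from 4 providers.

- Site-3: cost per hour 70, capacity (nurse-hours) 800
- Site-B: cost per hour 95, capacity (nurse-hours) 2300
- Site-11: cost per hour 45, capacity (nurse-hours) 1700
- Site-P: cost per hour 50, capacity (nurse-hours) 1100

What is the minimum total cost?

Use providers in increasing cost order.
Take 1700 from Site-11 at 45 — need 800 more.
Take 800 from Site-P at 50 to finish.
Site-3, Site-B: unused.
Cost = 1700×45 + 800×50 = 116500.

116500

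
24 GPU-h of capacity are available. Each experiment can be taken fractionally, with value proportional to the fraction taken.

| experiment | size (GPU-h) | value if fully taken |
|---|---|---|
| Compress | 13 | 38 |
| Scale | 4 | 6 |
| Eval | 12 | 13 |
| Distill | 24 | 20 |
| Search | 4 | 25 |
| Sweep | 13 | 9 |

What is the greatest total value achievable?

72.25

Best value per unit of size first: Search 25/4≈6.25, Compress 38/13≈2.92, Scale 6/4≈1.5, Eval 13/12≈1.08, Distill 20/24≈0.833, Sweep 9/13≈0.692.
All 4 GPU-h of Search fit (value 25) ; 20 remain.
Take all of Compress (13 GPU-h, value 38) ; 7 GPU-h left.
All 4 GPU-h of Scale fit (value 6) ; 3 remain.
3 GPU-h left: a 3/12 share of Eval gives 13×3/12 = 3.25.
Total value = 72.25.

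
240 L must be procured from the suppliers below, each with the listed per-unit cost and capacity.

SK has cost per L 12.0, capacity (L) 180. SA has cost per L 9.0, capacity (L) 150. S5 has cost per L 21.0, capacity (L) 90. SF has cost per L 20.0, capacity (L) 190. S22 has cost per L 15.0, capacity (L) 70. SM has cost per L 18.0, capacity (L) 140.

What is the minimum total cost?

2430

Use suppliers in increasing cost order.
SA (9.0): use full 150 ; 90 L to go.
SK (12.0): take the remaining 90 ; done.
S22, SM, SF, S5: unused.
Cost = 150×9.0 + 90×12.0 = 2430.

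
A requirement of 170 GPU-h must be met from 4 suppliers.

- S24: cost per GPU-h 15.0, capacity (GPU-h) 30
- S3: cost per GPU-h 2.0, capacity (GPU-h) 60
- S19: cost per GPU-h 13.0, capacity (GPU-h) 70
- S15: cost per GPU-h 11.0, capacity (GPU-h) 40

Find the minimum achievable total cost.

1470

Fill from the cheapest supplier first.
S3 at 2.0: take all 60 GPU-h ; 110 still needed.
S15 (11.0): use full 40 ; 70 GPU-h to go.
S19 at 13.0: take all 70 GPU-h ; 0 still needed.
S24: unused.
Cost = 60×2.0 + 40×11.0 + 70×13.0 = 1470.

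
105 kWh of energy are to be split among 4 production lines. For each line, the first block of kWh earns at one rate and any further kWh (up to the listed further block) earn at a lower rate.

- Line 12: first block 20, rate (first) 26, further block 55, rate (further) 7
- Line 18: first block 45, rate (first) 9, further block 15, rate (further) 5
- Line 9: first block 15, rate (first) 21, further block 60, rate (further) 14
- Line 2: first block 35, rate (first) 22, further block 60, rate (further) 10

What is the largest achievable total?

2095

Rank every tier by rate: Line 12/tier1 26 > Line 2/tier1 22 > Line 9/tier1 21 > Line 9/tier2 14 > Line 2/tier2 10 > Line 18/tier1 9 > Line 12/tier2 7 > Line 18/tier2 5.
Line 12/tier1 (26): +20 → 85 left.
Line 2/tier1 (22): +35 → 50 left.
Line 9 tier1 at 21: fill all 15 → 35 left.
Line 9/tier2: +35 of 60 at 14; pool empty.
Total = 26×20 + 22×35 + 21×15 + 14×35 = 2095.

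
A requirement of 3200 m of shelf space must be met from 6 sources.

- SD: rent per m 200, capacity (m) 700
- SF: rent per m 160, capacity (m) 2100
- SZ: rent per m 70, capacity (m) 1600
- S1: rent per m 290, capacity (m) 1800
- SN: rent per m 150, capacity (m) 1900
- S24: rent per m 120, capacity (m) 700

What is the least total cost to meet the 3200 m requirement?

Fill from the cheapest source first.
Take 1600 from SZ at 70 → need 1600 more.
Take 700 from S24 at 120 → need 900 more.
Take 900 from SN at 150 to finish.
SF, SD, S1: unused.
Cost = 1600×70 + 700×120 + 900×150 = 331000.

331000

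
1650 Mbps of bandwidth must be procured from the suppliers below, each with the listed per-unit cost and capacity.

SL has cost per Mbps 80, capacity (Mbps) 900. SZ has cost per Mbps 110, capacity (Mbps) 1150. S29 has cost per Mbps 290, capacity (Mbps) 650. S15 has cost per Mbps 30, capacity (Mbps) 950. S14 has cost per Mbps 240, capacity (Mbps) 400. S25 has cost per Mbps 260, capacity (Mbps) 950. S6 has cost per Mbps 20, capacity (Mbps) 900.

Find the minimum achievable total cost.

Fill from the cheapest supplier first.
S6 at 20: take all 900 Mbps — 750 still needed.
S15 (30): take the remaining 750 — done.
SL, SZ, S14, S25, S29: unused.
Cost = 900×20 + 750×30 = 40500.

40500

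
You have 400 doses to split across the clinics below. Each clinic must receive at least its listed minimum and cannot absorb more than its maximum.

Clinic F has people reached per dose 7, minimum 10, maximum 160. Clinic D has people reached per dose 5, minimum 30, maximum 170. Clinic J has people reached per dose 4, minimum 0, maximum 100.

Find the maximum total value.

Meeting every minimum uses 10+30+0 = 40 doses, leaving 360.
Order the clinics by people reached per dose: Clinic F 7 > Clinic D 5 > Clinic J 4.
Clinic F takes 150 more to reach its cap of 160 → 210 left.
Clinic D takes 140 more to reach its cap of 170 → 70 left.
Clinic J has room for 100 more but only 70 remain, so it gets 70.
Total = 7×160 + 5×170 + 4×70 = 2250.

2250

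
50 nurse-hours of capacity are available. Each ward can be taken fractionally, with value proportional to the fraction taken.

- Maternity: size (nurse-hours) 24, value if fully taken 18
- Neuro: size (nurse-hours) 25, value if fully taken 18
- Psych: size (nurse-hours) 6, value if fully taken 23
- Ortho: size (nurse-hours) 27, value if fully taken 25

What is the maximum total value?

Sort by value density: Psych 23/6≈3.83, Ortho 25/27≈0.926, Maternity 18/24≈0.75, Neuro 18/25≈0.72.
All 6 nurse-hours of Psych fit (value 23) → 44 remain.
Take all of Ortho (27 nurse-hours, value 25) → 17 nurse-hours left.
Fill the last 17 nurse-hours with part of Maternity: 17/24 of it earns 12.75.
Total value = 60.75.

60.75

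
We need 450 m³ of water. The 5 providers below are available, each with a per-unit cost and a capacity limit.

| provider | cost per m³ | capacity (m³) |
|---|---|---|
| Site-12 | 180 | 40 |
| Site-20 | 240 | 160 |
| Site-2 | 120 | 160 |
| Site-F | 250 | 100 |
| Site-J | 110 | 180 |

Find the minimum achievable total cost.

63000

Use providers in increasing cost order.
Site-J (110): use full 180 — 270 m³ to go.
Take 160 from Site-2 at 120 — need 110 more.
Site-12 at 180: take all 40 m³ — 70 still needed.
Take 70 from Site-20 at 240 to finish.
Site-F: unused.
Cost = 180×110 + 160×120 + 40×180 + 70×240 = 63000.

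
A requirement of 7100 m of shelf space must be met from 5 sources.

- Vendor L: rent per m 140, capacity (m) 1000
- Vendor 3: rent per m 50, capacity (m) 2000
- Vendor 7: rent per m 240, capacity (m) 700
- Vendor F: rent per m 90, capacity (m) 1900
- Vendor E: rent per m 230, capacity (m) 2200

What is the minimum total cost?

917000

Use sources in increasing cost order.
Take 2000 from Vendor 3 at 50 — need 5100 more.
Vendor F at 90: take all 1900 m — 3200 still needed.
Vendor L at 140: take all 1000 m — 2200 still needed.
Vendor E at 230: take all 2200 m — 0 still needed.
Vendor 7: unused.
Cost = 2000×50 + 1900×90 + 1000×140 + 2200×230 = 917000.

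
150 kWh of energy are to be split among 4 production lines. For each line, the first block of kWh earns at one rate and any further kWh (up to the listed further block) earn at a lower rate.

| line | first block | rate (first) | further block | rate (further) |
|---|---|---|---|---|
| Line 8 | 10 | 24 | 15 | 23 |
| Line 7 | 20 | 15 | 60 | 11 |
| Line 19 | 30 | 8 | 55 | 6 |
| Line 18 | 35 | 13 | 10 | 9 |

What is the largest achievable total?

2090

Order all 8 blocks by rate: Line 8/first 24 > Line 8/second 23 > Line 7/first 15 > Line 18/first 13 > Line 7/second 11 > Line 18/second 9 > Line 19/first 8 > Line 19/second 6.
Line 8/first (24): +10 ; 140 left.
Fill Line 8 second block (15 at 23) ; 125 left.
Line 7/first (15): +20 ; 105 left.
Fill Line 18 first block (35 at 13) ; 70 left.
Fill Line 7 second block (60 at 11) ; 10 left.
Line 18/second (9): +10 ; 0 left.
Total = 24×10 + 23×15 + 15×20 + 13×35 + 11×60 + 9×10 = 2090.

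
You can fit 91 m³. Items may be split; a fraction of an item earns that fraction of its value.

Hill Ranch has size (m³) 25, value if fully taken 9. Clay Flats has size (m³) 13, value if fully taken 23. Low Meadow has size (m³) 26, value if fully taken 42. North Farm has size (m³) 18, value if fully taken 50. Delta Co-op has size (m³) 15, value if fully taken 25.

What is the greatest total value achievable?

146.84

Best value per unit of size first: North Farm 50/18≈2.78, Clay Flats 23/13≈1.77, Delta Co-op 25/15≈1.67, Low Meadow 42/26≈1.62, Hill Ranch 9/25≈0.36.
All 18 m³ of North Farm fit (value 50) — 73 remain.
Clay Flats: take in full, 13 m³ for value 23 — 60 left.
Take all of Delta Co-op (15 m³, value 25) — 45 m³ left.
Low Meadow: take in full, 26 m³ for value 42 — 19 left.
Only 19 m³ remain; take 19/25 of Hill Ranch for value 9×19/25 = 6.84.
Total value = 146.84.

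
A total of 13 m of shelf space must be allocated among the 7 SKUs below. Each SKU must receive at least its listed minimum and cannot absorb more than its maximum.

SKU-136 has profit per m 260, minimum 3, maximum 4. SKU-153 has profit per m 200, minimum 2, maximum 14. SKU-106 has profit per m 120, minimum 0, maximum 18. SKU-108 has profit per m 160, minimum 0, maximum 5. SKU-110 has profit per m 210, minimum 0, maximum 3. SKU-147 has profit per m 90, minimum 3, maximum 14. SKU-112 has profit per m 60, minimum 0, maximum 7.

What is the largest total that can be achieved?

2540

Meeting every minimum uses 3+2+0+0+0+3+0 = 8 m, leaving 5.
Order the SKUs by profit per m: SKU-136 260 > SKU-110 210 > SKU-153 200 > SKU-108 160 > SKU-106 120 > SKU-147 90 > SKU-112 60.
Give SKU-136 1 more to hit its cap of 4 → 4 left.
SKU-110 takes 3 more to reach its cap of 3 → 1 left.
SKU-153 has room for 12 more but only 1 remain, so it gets 3.
Total = 260×4 + 200×3 + 210×3 + 90×3 = 2540.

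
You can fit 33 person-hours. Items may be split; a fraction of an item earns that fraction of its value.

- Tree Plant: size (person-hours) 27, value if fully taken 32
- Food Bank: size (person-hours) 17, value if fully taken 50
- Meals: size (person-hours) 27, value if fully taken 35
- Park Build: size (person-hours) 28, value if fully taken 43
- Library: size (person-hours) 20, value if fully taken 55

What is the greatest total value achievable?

Rank by value-to-size ratio: Food Bank 50/17≈2.94, Library 55/20≈2.75, Park Build 43/28≈1.54, Meals 35/27≈1.3, Tree Plant 32/27≈1.19.
Take all of Food Bank (17 person-hours, value 50) ; 16 person-hours left.
Fill the last 16 person-hours with part of Library: 16/20 of it earns 44.
Total value = 94.

94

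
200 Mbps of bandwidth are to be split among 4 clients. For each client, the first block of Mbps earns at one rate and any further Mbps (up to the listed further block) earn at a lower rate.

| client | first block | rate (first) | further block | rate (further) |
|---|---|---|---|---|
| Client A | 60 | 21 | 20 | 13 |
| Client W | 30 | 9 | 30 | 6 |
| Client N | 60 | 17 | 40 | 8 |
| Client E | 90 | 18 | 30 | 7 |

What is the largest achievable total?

Treat each block as its own option and order by rate: Client A/tier1 21 > Client E/tier1 18 > Client N/tier1 17 > Client A/tier2 13 > Client W/tier1 9 > Client N/tier2 8 > Client E/tier2 7 > Client W/tier2 6.
Fill Client A tier1 block (60 at 21) — 140 left.
Fill Client E tier1 block (90 at 18) — 50 left.
Client N/tier1: +50 of 60 at 17; pool empty.
Total = 21×60 + 18×90 + 17×50 = 3730.

3730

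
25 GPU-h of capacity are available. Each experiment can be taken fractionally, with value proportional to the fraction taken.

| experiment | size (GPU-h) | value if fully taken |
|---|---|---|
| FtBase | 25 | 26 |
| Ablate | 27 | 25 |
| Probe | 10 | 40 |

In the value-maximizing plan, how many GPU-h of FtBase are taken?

Best value per unit of size first: Probe 40/10≈4, FtBase 26/25≈1.04, Ablate 25/27≈0.926.
All 10 GPU-h of Probe fit (value 40) ; 15 remain.
Fill the last 15 GPU-h with part of FtBase: 15/25 of it earns 15.6.

15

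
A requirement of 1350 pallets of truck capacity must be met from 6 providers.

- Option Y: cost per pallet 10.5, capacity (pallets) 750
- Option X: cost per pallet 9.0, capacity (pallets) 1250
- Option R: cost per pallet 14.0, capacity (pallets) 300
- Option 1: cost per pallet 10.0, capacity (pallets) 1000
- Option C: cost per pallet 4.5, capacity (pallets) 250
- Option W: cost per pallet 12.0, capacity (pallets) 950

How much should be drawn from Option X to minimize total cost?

1100

Fill from the cheapest provider first.
Take 250 from Option C at 4.5 → need 1100 more.
Option X (9.0): take the remaining 1100 → done.
Option 1, Option Y, Option W, Option R: unused.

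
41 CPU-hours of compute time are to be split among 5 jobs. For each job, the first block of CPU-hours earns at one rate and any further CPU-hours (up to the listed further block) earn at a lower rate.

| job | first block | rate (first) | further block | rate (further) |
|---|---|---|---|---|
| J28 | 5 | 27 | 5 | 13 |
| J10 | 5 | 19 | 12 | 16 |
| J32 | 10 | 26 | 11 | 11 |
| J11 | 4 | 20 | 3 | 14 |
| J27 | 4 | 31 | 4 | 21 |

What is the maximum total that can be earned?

922

Treat each block as its own option and order by rate: J27/T1 31 > J28/T1 27 > J32/T1 26 > J27/T2 21 > J11/T1 20 > J10/T1 19 > J10/T2 16 > J11/T2 14 > J28/T2 13 > J32/T2 11.
J27 T1 at 31: fill all 4 — 37 left.
J28 T1 at 27: fill all 5 — 32 left.
Fill J32 T1 block (10 at 26) — 22 left.
Fill J27 T2 block (4 at 21) — 18 left.
J11 T1 at 20: fill all 4 — 14 left.
Fill J10 T1 block (5 at 19) — 9 left.
J10/T2: +9 of 12 at 16; pool empty.
Total = 31×4 + 27×5 + 26×10 + 21×4 + 20×4 + 19×5 + 16×9 = 922.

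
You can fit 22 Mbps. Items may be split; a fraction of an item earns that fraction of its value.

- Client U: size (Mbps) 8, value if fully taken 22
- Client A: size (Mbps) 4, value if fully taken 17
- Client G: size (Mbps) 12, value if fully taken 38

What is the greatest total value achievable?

71.5

Rank by value-to-size ratio: Client A 17/4≈4.25, Client G 38/12≈3.17, Client U 22/8≈2.75.
Client A: take in full, 4 Mbps for value 17 — 18 left.
Take all of Client G (12 Mbps, value 38) — 6 Mbps left.
Fill the last 6 Mbps with part of Client U: 6/8 of it earns 16.5.
Total value = 71.5.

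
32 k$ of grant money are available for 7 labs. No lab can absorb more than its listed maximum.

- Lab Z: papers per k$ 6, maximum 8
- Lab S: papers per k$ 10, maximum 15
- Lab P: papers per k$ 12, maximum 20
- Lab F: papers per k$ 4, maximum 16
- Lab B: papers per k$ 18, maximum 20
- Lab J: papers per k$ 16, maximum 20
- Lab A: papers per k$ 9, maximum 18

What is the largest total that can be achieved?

Highest papers per k$ first: Lab B 18 > Lab J 16 > Lab P 12 > Lab S 10 > Lab A 9 > Lab Z 6 > Lab F 4.
Give Lab B 20 to hit its cap of 20 → 12 left.
Lab J: +12 (room for 20) → 12. Pool exhausted.
Total = 18×20 + 16×12 = 552.

552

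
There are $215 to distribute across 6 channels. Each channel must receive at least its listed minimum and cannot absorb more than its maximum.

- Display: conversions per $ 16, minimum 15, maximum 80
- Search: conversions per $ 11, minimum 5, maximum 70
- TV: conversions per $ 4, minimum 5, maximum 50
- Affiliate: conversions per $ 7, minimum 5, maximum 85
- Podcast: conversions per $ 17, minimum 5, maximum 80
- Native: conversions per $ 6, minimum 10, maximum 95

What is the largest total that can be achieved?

3140

Meeting every minimum uses 15+5+5+5+5+10 = 45 $, leaving 170.
Order the channels by conversions per $: Podcast 17 > Display 16 > Search 11 > Affiliate 7 > Native 6 > TV 4.
Podcast: +75 to 80 (cap) — 95 left.
Give Display 65 more to hit its cap of 80 — 30 left.
Only 30 left; Search takes them to reach 35.
Total = 16×80 + 11×35 + 4×5 + 7×5 + 17×80 + 6×10 = 3140.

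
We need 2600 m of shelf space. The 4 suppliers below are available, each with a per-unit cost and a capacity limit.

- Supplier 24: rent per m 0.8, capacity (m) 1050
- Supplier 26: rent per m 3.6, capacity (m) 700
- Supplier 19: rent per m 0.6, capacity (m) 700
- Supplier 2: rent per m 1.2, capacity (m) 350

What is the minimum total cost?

Fill from the cheapest supplier first.
Supplier 19 (0.6): use full 700 — 1900 m to go.
Supplier 24 (0.8): use full 1050 — 850 m to go.
Take 350 from Supplier 2 at 1.2 — need 500 more.
Supplier 26 (3.6): take the remaining 500 — done.
Cost = 700×0.6 + 1050×0.8 + 350×1.2 + 500×3.6 = 3480.

3480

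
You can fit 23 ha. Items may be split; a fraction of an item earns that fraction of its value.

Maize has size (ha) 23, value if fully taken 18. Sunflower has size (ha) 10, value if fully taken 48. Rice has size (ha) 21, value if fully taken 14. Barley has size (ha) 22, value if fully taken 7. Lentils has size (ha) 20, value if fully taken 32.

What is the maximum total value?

68.8

Rank by value-to-size ratio: Sunflower 48/10≈4.8, Lentils 32/20≈1.6, Maize 18/23≈0.783, Rice 14/21≈0.667, Barley 7/22≈0.318.
Sunflower: take in full, 10 ha for value 48 → 13 left.
13 ha left: a 13/20 share of Lentils gives 32×13/20 = 20.8.
Total value = 68.8.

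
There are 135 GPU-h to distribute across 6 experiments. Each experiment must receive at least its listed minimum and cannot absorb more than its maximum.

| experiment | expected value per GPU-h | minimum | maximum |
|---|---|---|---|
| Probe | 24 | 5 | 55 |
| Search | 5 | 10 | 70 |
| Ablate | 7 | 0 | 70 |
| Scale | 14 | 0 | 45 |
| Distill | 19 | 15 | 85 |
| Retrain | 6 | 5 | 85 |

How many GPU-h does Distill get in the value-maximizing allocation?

65

Meeting every minimum uses 5+10+0+0+15+5 = 35 GPU-h, leaving 100.
Rank by expected value per GPU-h: Probe 24 > Distill 19 > Scale 14 > Ablate 7 > Retrain 6 > Search 5.
Probe: +50 to 55 (cap) → 50 left.
Only 50 left; Distill takes them to reach 65.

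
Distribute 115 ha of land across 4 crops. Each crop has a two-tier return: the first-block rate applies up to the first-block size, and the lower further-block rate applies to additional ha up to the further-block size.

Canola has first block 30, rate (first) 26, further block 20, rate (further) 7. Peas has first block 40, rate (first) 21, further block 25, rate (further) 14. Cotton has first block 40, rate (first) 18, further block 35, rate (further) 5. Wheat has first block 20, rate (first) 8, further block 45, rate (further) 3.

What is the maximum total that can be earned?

2410

Rank every tier by rate: Canola/T1 26 > Peas/T1 21 > Cotton/T1 18 > Peas/T2 14 > Wheat/T1 8 > Canola/T2 7 > Cotton/T2 5 > Wheat/T2 3.
Canola T1 at 26: fill all 30 — 85 left.
Fill Peas T1 block (40 at 21) — 45 left.
Fill Cotton T1 block (40 at 18) — 5 left.
Peas/T2: +5 of 25 at 14; pool empty.
Total = 26×30 + 21×40 + 18×40 + 14×5 = 2410.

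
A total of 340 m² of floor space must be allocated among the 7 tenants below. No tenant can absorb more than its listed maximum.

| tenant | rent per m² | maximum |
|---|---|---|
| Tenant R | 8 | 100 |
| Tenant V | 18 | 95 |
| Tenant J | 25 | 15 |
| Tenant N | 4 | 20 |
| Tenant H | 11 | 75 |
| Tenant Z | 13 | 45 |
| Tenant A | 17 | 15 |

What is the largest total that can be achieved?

4510

Rank by rent per m²: Tenant J 25 > Tenant V 18 > Tenant A 17 > Tenant Z 13 > Tenant H 11 > Tenant R 8 > Tenant N 4.
Give Tenant J 15 to hit its cap of 15 → 325 left.
Tenant V: +95 to 95 (cap) → 230 left.
Tenant A takes 15 to reach its cap of 15 → 215 left.
Tenant Z: +45 to 45 (cap) → 170 left.
Tenant H takes 75 to reach its cap of 75 → 95 left.
Tenant R has room for 100 but only 95 remain, so it gets 95.
Total = 8×95 + 18×95 + 25×15 + 11×75 + 13×45 + 17×15 = 4510.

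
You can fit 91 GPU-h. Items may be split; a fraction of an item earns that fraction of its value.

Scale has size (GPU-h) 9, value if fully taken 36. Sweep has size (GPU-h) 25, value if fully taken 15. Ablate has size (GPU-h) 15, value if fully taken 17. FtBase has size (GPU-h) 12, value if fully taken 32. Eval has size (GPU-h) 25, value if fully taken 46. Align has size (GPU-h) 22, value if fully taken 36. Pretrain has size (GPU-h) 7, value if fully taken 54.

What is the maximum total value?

221.6

Best value per unit of size first: Pretrain 54/7≈7.71, Scale 36/9≈4, FtBase 32/12≈2.67, Eval 46/25≈1.84, Align 36/22≈1.64, Ablate 17/15≈1.13, Sweep 15/25≈0.6.
All 7 GPU-h of Pretrain fit (value 54) ; 84 remain.
Scale: take in full, 9 GPU-h for value 36 ; 75 left.
FtBase: take in full, 12 GPU-h for value 32 ; 63 left.
All 25 GPU-h of Eval fit (value 46) ; 38 remain.
Take all of Align (22 GPU-h, value 36) ; 16 GPU-h left.
All 15 GPU-h of Ablate fit (value 17) ; 1 remain.
Only 1 GPU-h remain; take 1/25 of Sweep for value 15×1/25 = 0.6.
Total value = 221.6.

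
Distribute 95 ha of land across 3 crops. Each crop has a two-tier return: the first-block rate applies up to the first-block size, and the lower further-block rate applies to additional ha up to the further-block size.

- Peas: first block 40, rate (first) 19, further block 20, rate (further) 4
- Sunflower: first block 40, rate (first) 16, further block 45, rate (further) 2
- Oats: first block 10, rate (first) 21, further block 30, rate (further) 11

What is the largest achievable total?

1665

Treat each block as its own option and order by rate: Oats/T1 21 > Peas/T1 19 > Sunflower/T1 16 > Oats/T2 11 > Peas/T2 4 > Sunflower/T2 2.
Fill Oats T1 block (10 at 21) → 85 left.
Peas T1 at 19: fill all 40 → 45 left.
Sunflower T1 at 16: fill all 40 → 5 left.
Oats T2 at 11: only 5 left, fill 5.
Total = 21×10 + 19×40 + 16×40 + 11×5 = 1665.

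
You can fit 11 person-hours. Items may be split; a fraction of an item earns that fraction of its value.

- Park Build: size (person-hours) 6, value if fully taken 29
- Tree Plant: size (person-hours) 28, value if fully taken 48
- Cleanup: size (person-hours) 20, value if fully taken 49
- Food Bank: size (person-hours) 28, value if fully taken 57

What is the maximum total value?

Rank by value-to-size ratio: Park Build 29/6≈4.83, Cleanup 49/20≈2.45, Food Bank 57/28≈2.04, Tree Plant 48/28≈1.71.
Park Build: take in full, 6 person-hours for value 29 — 5 left.
Only 5 person-hours remain; take 5/20 of Cleanup for value 49×5/20 = 12.25.
Total value = 41.25.

41.25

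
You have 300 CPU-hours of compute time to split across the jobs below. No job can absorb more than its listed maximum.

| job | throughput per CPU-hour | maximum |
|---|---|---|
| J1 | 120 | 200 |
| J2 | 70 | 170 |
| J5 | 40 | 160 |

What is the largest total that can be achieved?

Highest throughput per CPU-hour first: J1 120 > J2 70 > J5 40.
J1: +200 to 200 (cap) ; 100 left.
J2: +100 (room for 170) → 100. Pool exhausted.
Total = 120×200 + 70×100 = 31000.

31000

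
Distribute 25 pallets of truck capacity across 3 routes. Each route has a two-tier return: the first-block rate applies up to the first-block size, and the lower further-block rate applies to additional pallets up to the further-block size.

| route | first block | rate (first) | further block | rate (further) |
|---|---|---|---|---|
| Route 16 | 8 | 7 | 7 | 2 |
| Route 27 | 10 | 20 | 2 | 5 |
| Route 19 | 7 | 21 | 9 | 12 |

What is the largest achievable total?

Treat each block as its own option and order by rate: Route 19/T1 21 > Route 27/T1 20 > Route 19/T2 12 > Route 16/T1 7 > Route 27/T2 5 > Route 16/T2 2.
Fill Route 19 T1 block (7 at 21) → 18 left.
Route 27/T1 (20): +10 → 8 left.
8 remain; put them into Route 19 T2 at 12.
Total = 21×7 + 20×10 + 12×8 = 443.

443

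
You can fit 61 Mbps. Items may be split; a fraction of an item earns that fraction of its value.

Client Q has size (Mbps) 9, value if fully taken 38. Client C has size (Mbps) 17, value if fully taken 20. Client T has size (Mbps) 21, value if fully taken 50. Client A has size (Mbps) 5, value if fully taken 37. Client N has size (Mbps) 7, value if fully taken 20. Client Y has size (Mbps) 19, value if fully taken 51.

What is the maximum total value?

196

Rank by value-to-size ratio: Client A 37/5≈7.4, Client Q 38/9≈4.22, Client N 20/7≈2.86, Client Y 51/19≈2.68, Client T 50/21≈2.38, Client C 20/17≈1.18.
Client A: take in full, 5 Mbps for value 37 ; 56 left.
Take all of Client Q (9 Mbps, value 38) ; 47 Mbps left.
All 7 Mbps of Client N fit (value 20) ; 40 remain.
Take all of Client Y (19 Mbps, value 51) ; 21 Mbps left.
Client T: take in full, 21 Mbps for value 50 ; 0 left.
Total value = 196.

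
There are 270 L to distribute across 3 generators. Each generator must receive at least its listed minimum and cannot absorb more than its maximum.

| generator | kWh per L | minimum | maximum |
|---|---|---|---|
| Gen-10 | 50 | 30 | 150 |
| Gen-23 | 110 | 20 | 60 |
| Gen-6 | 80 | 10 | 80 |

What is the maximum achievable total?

Meeting every minimum uses 30+20+10 = 60 L, leaving 210.
Order the generators by kWh per L: Gen-23 110 > Gen-6 80 > Gen-10 50.
Give Gen-23 40 more to hit its cap of 60 ; 170 left.
Gen-6: +70 to 80 (cap) ; 100 left.
Gen-10 has room for 120 more but only 100 remain, so it gets 130.
Total = 50×130 + 110×60 + 80×80 = 19500.

19500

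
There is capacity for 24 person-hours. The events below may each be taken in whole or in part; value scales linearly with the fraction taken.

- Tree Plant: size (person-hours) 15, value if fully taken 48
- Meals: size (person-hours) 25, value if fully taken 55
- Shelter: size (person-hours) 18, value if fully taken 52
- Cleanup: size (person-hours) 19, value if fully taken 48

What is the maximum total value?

Best value per unit of size first: Tree Plant 48/15≈3.2, Shelter 52/18≈2.89, Cleanup 48/19≈2.53, Meals 55/25≈2.2.
All 15 person-hours of Tree Plant fit (value 48) — 9 remain.
Fill the last 9 person-hours with part of Shelter: 9/18 of it earns 26.
Total value = 74.

74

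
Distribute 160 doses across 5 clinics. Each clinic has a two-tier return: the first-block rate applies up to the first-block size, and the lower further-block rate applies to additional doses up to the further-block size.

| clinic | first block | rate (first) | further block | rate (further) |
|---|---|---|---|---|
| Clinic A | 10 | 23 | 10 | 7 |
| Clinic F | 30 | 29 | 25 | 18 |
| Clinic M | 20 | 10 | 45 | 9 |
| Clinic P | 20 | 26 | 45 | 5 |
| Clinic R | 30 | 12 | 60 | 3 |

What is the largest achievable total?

Rank every tier by rate: Clinic F/first 29 > Clinic P/first 26 > Clinic A/first 23 > Clinic F/second 18 > Clinic R/first 12 > Clinic M/first 10 > Clinic M/second 9 > Clinic A/second 7 > Clinic P/second 5 > Clinic R/second 3.
Clinic F first at 29: fill all 30 — 130 left.
Clinic P first at 26: fill all 20 — 110 left.
Fill Clinic A first block (10 at 23) — 100 left.
Clinic F second at 18: fill all 25 — 75 left.
Clinic R/first (12): +30 — 45 left.
Fill Clinic M first block (20 at 10) — 25 left.
Clinic M second at 9: only 25 left, fill 25.
Total = 29×30 + 26×20 + 23×10 + 18×25 + 12×30 + 10×20 + 9×25 = 2855.

2855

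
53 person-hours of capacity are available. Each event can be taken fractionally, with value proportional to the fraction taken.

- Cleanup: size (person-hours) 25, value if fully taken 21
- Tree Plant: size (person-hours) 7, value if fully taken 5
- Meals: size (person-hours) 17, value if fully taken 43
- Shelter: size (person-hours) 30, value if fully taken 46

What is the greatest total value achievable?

Rank by value-to-size ratio: Meals 43/17≈2.53, Shelter 46/30≈1.53, Cleanup 21/25≈0.84, Tree Plant 5/7≈0.714.
Meals: take in full, 17 person-hours for value 43 — 36 left.
Shelter: take in full, 30 person-hours for value 46 — 6 left.
Only 6 person-hours remain; take 6/25 of Cleanup for value 21×6/25 = 5.04.
Total value = 94.04.

94.04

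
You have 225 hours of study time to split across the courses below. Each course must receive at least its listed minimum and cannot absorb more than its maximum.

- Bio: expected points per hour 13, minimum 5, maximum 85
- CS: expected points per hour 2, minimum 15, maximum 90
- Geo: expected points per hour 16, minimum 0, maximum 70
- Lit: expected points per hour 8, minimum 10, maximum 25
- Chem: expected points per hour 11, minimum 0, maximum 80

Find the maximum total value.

Meeting every minimum uses 5+15+0+10+0 = 30 hours, leaving 195.
Order the courses by expected points per hour: Geo 16 > Bio 13 > Chem 11 > Lit 8 > CS 2.
Geo takes 70 more to reach its cap of 70 → 125 left.
Bio takes 80 more to reach its cap of 85 → 45 left.
Chem: +45 (room for 80) → 45. Pool exhausted.
Total = 13×85 + 2×15 + 16×70 + 8×10 + 11×45 = 2830.

2830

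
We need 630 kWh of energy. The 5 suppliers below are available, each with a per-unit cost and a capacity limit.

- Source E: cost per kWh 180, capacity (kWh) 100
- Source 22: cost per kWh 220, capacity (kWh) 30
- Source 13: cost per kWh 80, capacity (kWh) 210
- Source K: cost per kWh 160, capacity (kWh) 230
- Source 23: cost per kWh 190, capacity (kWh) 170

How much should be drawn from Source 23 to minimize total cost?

90

Use suppliers in increasing cost order.
Take 210 from Source 13 at 80 ; need 420 more.
Take 230 from Source K at 160 ; need 190 more.
Take 100 from Source E at 180 ; need 90 more.
Source 23 (190): take the remaining 90 ; done.
Source 22: unused.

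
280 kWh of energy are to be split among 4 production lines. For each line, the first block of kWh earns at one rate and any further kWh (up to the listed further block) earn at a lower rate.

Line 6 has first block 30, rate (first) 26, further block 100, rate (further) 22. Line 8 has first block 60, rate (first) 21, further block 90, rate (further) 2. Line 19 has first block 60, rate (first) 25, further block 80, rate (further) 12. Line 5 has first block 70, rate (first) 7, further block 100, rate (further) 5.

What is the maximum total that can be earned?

Treat each block as its own option and order by rate: Line 6/tier1 26 > Line 19/tier1 25 > Line 6/tier2 22 > Line 8/tier1 21 > Line 19/tier2 12 > Line 5/tier1 7 > Line 5/tier2 5 > Line 8/tier2 2.
Line 6/tier1 (26): +30 → 250 left.
Fill Line 19 tier1 block (60 at 25) → 190 left.
Line 6/tier2 (22): +100 → 90 left.
Fill Line 8 tier1 block (60 at 21) → 30 left.
30 remain; put them into Line 19 tier2 at 12.
Total = 26×30 + 25×60 + 22×100 + 21×60 + 12×30 = 6100.

6100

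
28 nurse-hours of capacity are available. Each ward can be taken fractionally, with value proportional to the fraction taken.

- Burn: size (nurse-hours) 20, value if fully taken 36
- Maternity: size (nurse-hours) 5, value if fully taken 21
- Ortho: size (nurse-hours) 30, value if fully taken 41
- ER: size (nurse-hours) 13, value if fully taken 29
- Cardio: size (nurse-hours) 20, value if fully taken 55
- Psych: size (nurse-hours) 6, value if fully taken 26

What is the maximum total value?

93.75

Rank by value-to-size ratio: Psych 26/6≈4.33, Maternity 21/5≈4.2, Cardio 55/20≈2.75, ER 29/13≈2.23, Burn 36/20≈1.8, Ortho 41/30≈1.37.
Psych: take in full, 6 nurse-hours for value 26 → 22 left.
Take all of Maternity (5 nurse-hours, value 21) → 17 nurse-hours left.
Fill the last 17 nurse-hours with part of Cardio: 17/20 of it earns 46.75.
Total value = 93.75.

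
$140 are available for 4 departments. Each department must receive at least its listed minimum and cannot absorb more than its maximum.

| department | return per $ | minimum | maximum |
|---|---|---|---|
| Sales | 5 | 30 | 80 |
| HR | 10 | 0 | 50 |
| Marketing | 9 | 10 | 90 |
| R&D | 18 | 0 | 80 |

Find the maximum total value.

Meeting every minimum uses 30+0+10+0 = 40 $, leaving 100.
Rank by return per $: R&D 18 > HR 10 > Marketing 9 > Sales 5.
Give R&D 80 more to hit its cap of 80 → 20 left.
Only 20 left; HR takes them to reach 20.
Total = 5×30 + 10×20 + 9×10 + 18×80 = 1880.

1880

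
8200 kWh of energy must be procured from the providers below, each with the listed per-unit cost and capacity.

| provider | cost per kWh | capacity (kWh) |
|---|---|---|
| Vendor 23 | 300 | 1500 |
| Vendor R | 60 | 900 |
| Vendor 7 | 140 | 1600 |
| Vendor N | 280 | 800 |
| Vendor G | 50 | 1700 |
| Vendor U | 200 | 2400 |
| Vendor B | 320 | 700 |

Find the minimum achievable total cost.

Cheapest first:
Vendor G (50): use full 1700 — 6500 kWh to go.
Vendor R (60): use full 900 — 5600 kWh to go.
Vendor 7 (140): use full 1600 — 4000 kWh to go.
Vendor U at 200: take all 2400 kWh — 1600 still needed.
Vendor N at 280: take all 800 kWh — 800 still needed.
Vendor 23 at 300: take 800 of its 1500 — requirement met.
Vendor B: unused.
Cost = 1700×50 + 900×60 + 1600×140 + 2400×200 + 800×280 + 800×300 = 1307000.

1307000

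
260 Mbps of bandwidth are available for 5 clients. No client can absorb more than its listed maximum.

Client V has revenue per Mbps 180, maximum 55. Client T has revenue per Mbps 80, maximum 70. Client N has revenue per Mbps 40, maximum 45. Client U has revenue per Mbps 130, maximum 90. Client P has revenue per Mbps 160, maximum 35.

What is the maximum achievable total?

Rank by revenue per Mbps: Client V 180 > Client P 160 > Client U 130 > Client T 80 > Client N 40.
Give Client V 55 to hit its cap of 55 → 205 left.
Client P takes 35 to reach its cap of 35 → 170 left.
Client U: +90 to 90 (cap) → 80 left.
Client T takes 70 to reach its cap of 70 → 10 left.
Only 10 left; Client N takes them to reach 10.
Total = 180×55 + 80×70 + 40×10 + 130×90 + 160×35 = 33200.

33200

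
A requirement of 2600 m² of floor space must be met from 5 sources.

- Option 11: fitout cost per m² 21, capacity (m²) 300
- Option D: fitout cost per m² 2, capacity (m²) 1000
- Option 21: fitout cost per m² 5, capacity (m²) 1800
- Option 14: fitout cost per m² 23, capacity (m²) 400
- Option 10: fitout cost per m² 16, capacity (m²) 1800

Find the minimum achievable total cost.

10000

Fill from the cheapest source first.
Option D (2): use full 1000 — 1600 m² to go.
Option 21 (5): take the remaining 1600 — done.
Option 10, Option 11, Option 14: unused.
Cost = 1000×2 + 1600×5 = 10000.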